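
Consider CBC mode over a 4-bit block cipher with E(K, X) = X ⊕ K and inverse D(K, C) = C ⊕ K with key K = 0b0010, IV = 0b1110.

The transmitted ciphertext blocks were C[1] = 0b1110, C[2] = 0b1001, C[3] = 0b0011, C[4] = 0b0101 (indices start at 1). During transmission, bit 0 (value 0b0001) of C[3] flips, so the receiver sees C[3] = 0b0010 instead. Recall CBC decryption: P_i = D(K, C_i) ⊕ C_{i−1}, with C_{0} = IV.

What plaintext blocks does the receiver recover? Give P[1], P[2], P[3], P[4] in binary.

P[1] = 0b0010, P[2] = 0b0101, P[3] = 0b1001, P[4] = 0b0101

Only C[3] changed, to 0b0010. In CBC, a change in C_i garbles P_i and flips the same bit in P_{i+1}. Decrypting the received ciphertext:
P[1]: D(K, 0b1110) = 0b1100; 0b1100 ⊕ 0b1110 = 0b0010.
P[2]: D(K, 0b1001) = 0b1011; 0b1011 ⊕ 0b1110 = 0b0101.
P[3]: D(K, 0b0010) = 0b0000; 0b0000 ⊕ 0b1001 = 0b1001.
P[4]: D(K, 0b0101) = 0b0111; 0b0111 ⊕ 0b0010 = 0b0101.
Blocks that differ from the original plaintext: P[3], P[4].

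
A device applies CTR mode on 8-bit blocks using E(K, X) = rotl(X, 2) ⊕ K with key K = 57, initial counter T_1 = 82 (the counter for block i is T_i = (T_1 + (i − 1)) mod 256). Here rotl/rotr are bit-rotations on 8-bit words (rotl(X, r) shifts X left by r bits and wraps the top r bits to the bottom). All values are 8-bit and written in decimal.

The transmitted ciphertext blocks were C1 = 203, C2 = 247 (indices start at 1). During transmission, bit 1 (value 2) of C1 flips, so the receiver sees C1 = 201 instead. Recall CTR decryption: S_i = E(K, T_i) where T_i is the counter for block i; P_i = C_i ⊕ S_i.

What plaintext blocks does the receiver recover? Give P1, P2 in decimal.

P1 = 185, P2 = 131

Only C1 changed, to 201. In CTR, a change in C_i flips the same bit in P_i only; the keystream is unaffected. Decrypting the received ciphertext:
P1: T = 82, S = E(K, T) = 112; 201 ⊕ 112 = 185.
P2: T = 83, S = E(K, T) = 116; 247 ⊕ 116 = 131.
Blocks that differ from the original plaintext: P1.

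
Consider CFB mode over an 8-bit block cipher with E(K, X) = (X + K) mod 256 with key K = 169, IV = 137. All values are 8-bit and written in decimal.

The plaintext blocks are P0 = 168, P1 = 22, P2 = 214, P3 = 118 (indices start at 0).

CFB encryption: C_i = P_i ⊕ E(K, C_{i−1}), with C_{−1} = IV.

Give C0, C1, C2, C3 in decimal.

C0 = 154, C1 = 85, C2 = 40, C3 = 167

C0: E(K, 137) = 50; 168 ⊕ 50 = 154.
C1: E(K, 154) = 67; 22 ⊕ 67 = 85.
C2: E(K, 85) = 254; 214 ⊕ 254 = 40.
C3: E(K, 40) = 209; 118 ⊕ 209 = 167.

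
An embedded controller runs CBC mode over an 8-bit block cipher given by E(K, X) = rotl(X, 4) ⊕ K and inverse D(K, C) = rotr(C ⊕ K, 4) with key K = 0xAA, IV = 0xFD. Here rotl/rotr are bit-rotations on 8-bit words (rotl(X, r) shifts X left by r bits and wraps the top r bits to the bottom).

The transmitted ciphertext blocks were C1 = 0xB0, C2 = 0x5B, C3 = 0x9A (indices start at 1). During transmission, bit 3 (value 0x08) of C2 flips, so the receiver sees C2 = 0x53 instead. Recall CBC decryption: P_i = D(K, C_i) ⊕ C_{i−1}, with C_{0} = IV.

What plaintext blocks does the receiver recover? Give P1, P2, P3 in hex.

Only C2 changed, to 0x53. In CBC, a change in C_i garbles P_i and flips the same bit in P_{i+1}. Decrypting the received ciphertext:
P1: D(K, 0xB0) = 0xA1; 0xA1 ⊕ 0xFD = 0x5C.
P2: D(K, 0x53) = 0x9F; 0x9F ⊕ 0xB0 = 0x2F.
P3: D(K, 0x9A) = 0x03; 0x03 ⊕ 0x53 = 0x50.
Blocks that differ from the original plaintext: P2, P3.

P1 = 0x5C, P2 = 0x2F, P3 = 0x50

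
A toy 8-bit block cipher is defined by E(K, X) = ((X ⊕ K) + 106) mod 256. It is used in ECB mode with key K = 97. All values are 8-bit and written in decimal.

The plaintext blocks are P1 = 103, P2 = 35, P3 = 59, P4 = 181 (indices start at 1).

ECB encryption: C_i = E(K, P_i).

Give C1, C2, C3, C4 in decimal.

C1 = 112, C2 = 172, C3 = 196, C4 = 62

C1: E(K, 103) = 112.
C2: E(K, 35) = 172.
C3: E(K, 59) = 196.
C4: E(K, 181) = 62.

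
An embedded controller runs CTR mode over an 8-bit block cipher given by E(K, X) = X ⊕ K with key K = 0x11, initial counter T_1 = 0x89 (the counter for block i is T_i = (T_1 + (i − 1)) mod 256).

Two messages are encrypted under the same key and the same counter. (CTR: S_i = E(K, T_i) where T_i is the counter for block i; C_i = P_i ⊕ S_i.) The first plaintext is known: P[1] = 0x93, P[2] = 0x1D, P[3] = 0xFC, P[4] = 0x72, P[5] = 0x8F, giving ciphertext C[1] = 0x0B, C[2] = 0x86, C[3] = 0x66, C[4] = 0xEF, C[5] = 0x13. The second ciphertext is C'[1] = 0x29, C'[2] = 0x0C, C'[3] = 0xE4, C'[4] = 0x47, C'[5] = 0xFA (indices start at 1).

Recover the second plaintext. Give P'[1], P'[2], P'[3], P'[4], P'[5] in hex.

P'[1] = 0xB1, P'[2] = 0x97, P'[3] = 0x7E, P'[4] = 0xDA, P'[5] = 0x66

In CTR with a reused counter, both messages share the same keystream S_i, so C_i ⊕ C'_i = P_i ⊕ P'_i and thus P'_i = P_i ⊕ C_i ⊕ C'_i.
P'[1]: 0x93 ⊕ 0x0B ⊕ 0x29 = 0xB1.
P'[2]: 0x1D ⊕ 0x86 ⊕ 0x0C = 0x97.
P'[3]: 0xFC ⊕ 0x66 ⊕ 0xE4 = 0x7E.
P'[4]: 0x72 ⊕ 0xEF ⊕ 0x47 = 0xDA.
P'[5]: 0x8F ⊕ 0x13 ⊕ 0xFA = 0x66.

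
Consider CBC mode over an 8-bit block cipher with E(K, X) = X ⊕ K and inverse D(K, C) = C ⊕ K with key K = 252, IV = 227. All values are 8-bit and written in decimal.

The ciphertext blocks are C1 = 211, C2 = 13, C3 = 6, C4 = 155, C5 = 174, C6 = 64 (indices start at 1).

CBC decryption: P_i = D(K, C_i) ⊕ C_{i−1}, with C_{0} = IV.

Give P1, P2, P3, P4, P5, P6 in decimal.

P1 = 204, P2 = 34, P3 = 247, P4 = 97, P5 = 201, P6 = 18

P1: D(K, 211) = 47; 47 ⊕ 227 = 204.
P2: D(K, 13) = 241; 241 ⊕ 211 = 34.
P3: D(K, 6) = 250; 250 ⊕ 13 = 247.
P4: D(K, 155) = 103; 103 ⊕ 6 = 97.
P5: D(K, 174) = 82; 82 ⊕ 155 = 201.
P6: D(K, 64) = 188; 188 ⊕ 174 = 18.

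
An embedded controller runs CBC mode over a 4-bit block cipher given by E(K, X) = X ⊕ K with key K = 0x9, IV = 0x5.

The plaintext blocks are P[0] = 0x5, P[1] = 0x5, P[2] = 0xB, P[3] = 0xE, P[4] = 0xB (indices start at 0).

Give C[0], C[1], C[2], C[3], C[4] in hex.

C[0] = 0x9, C[1] = 0x5, C[2] = 0x7, C[3] = 0x0, C[4] = 0x2

CBC encryption: C_i = E(K, P_i ⊕ C_{i−1}), with C_{−1} = IV.
C[0]: P[0] ⊕ 0x5 = 0x0; E(K, 0x0) = 0x9.
C[1]: P[1] ⊕ 0x9 = 0xC; E(K, 0xC) = 0x5.
C[2]: P[2] ⊕ 0x5 = 0xE; E(K, 0xE) = 0x7.
C[3]: P[3] ⊕ 0x7 = 0x9; E(K, 0x9) = 0x0.
C[4]: P[4] ⊕ 0x0 = 0xB; E(K, 0xB) = 0x2.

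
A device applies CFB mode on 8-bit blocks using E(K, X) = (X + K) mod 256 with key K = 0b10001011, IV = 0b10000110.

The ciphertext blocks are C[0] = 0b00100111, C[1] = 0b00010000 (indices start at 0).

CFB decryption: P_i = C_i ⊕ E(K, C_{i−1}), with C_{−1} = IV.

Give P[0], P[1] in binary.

P[0] = 0b00110110, P[1] = 0b10100010

P[0]: E(K, 0b10000110) = 0b00010001; 0b00100111 ⊕ 0b00010001 = 0b00110110.
P[1]: E(K, 0b00100111) = 0b10110010; 0b00010000 ⊕ 0b10110010 = 0b10100010.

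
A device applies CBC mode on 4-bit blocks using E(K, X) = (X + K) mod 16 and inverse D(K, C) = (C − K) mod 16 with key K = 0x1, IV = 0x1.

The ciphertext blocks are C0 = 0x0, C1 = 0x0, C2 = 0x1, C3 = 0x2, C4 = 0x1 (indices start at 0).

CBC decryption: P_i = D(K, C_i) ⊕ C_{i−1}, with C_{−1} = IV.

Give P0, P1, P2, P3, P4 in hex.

P0: D(K, 0x0) = 0xF; 0xF ⊕ 0x1 = 0xE.
P1: D(K, 0x0) = 0xF; 0xF ⊕ 0x0 = 0xF.
P2: D(K, 0x1) = 0x0; 0x0 ⊕ 0x0 = 0x0.
P3: D(K, 0x2) = 0x1; 0x1 ⊕ 0x1 = 0x0.
P4: D(K, 0x1) = 0x0; 0x0 ⊕ 0x2 = 0x2.

P0 = 0xE, P1 = 0xF, P2 = 0x0, P3 = 0x0, P4 = 0x2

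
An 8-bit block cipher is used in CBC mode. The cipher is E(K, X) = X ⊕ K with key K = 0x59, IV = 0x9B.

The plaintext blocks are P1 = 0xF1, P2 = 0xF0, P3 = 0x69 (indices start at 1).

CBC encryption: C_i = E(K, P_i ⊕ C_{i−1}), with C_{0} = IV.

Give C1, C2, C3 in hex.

C1 = 0x33, C2 = 0x9A, C3 = 0xAA

C1: P1 ⊕ 0x9B = 0x6A; E(K, 0x6A) = 0x33.
C2: P2 ⊕ 0x33 = 0xC3; E(K, 0xC3) = 0x9A.
C3: P3 ⊕ 0x9A = 0xF3; E(K, 0xF3) = 0xAA.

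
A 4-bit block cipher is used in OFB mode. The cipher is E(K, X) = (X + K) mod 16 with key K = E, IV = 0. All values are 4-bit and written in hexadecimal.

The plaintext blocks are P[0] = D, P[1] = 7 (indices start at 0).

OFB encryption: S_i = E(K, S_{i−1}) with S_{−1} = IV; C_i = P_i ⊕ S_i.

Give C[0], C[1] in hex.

C[0] = 3, C[1] = B

C[0]: S = E(K, 0) = E; D ⊕ E = 3.
C[1]: S = E(K, E) = C; 7 ⊕ C = B.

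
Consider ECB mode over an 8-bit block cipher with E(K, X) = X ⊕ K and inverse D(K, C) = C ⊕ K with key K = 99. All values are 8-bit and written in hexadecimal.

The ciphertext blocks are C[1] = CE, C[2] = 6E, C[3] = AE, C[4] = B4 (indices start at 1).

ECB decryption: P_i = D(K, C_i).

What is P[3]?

P[3]: D(K, AE) = 37.

P[3] = 37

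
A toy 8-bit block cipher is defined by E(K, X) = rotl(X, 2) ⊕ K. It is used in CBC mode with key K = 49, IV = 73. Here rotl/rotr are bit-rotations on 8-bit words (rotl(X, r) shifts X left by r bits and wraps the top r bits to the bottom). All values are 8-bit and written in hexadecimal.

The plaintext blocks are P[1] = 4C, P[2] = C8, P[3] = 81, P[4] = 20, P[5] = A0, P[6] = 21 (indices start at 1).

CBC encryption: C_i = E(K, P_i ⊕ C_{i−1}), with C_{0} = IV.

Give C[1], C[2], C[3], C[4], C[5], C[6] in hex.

C[1] = B5, C[2] = BC, C[3] = BD, C[4] = 3F, C[5] = 37, C[6] = 11

C[1]: P[1] ⊕ 73 = 3F; E(K, 3F) = B5.
C[2]: P[2] ⊕ B5 = 7D; E(K, 7D) = BC.
C[3]: P[3] ⊕ BC = 3D; E(K, 3D) = BD.
C[4]: P[4] ⊕ BD = 9D; E(K, 9D) = 3F.
C[5]: P[5] ⊕ 3F = 9F; E(K, 9F) = 37.
C[6]: P[6] ⊕ 37 = 16; E(K, 16) = 11.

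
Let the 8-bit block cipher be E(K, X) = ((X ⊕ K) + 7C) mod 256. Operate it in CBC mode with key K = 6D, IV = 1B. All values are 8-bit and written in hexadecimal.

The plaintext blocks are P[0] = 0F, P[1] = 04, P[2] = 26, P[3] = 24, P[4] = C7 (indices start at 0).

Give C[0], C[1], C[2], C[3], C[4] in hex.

CBC encryption: C_i = E(K, P_i ⊕ C_{i−1}), with C_{−1} = IV.
C[0]: P[0] ⊕ 1B = 14; E(K, 14) = F5.
C[1]: P[1] ⊕ F5 = F1; E(K, F1) = 18.
C[2]: P[2] ⊕ 18 = 3E; E(K, 3E) = CF.
C[3]: P[3] ⊕ CF = EB; E(K, EB) = 02.
C[4]: P[4] ⊕ 02 = C5; E(K, C5) = 24.

C[0] = F5, C[1] = 18, C[2] = CF, C[3] = 02, C[4] = 24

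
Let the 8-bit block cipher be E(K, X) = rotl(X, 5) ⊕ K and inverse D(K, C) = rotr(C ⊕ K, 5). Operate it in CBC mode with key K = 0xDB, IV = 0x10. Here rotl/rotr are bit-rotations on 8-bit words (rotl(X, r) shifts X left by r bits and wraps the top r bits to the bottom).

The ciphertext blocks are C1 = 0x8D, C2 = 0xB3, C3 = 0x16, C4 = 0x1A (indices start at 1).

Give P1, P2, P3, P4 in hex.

P1 = 0xA2, P2 = 0xCE, P3 = 0xDD, P4 = 0x18

CBC decryption: P_i = D(K, C_i) ⊕ C_{i−1}, with C_{0} = IV.
P1: D(K, 0x8D) = 0xB2; 0xB2 ⊕ 0x10 = 0xA2.
P2: D(K, 0xB3) = 0x43; 0x43 ⊕ 0x8D = 0xCE.
P3: D(K, 0x16) = 0x6E; 0x6E ⊕ 0xB3 = 0xDD.
P4: D(K, 0x1A) = 0x0E; 0x0E ⊕ 0x16 = 0x18.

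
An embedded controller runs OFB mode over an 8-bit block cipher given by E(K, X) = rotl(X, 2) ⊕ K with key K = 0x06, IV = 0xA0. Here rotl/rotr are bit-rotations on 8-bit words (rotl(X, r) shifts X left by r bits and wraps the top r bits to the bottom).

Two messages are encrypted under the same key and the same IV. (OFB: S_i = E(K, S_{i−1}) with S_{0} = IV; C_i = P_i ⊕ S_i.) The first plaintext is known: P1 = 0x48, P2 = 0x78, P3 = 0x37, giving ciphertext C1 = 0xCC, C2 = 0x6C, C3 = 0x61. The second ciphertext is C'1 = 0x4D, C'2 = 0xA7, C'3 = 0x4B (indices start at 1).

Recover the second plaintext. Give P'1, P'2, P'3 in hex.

P'1 = 0xC9, P'2 = 0xB3, P'3 = 0x1D

In OFB with a reused IV, both messages share the same keystream S_i, so C_i ⊕ C'_i = P_i ⊕ P'_i and thus P'_i = P_i ⊕ C_i ⊕ C'_i.
P'1: 0x48 ⊕ 0xCC ⊕ 0x4D = 0xC9.
P'2: 0x78 ⊕ 0x6C ⊕ 0xA7 = 0xB3.
P'3: 0x37 ⊕ 0x61 ⊕ 0x4B = 0x1D.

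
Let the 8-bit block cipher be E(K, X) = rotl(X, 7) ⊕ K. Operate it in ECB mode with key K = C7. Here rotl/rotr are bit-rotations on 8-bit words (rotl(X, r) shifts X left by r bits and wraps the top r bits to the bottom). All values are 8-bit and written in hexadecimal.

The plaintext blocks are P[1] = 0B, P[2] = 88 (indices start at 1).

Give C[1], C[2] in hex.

ECB encryption: C_i = E(K, P_i).
C[1]: E(K, 0B) = 42.
C[2]: E(K, 88) = 83.

C[1] = 42, C[2] = 83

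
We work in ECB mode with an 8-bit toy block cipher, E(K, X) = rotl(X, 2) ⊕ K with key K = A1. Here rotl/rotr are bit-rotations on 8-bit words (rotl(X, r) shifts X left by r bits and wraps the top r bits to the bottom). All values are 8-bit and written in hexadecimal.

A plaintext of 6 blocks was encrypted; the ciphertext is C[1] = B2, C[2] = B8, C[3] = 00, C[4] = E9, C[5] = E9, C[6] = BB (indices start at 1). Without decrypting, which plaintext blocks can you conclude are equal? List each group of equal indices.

P[4] = P[5]

ECB encrypts each block independently with the same key, so equal ciphertext blocks imply equal plaintext blocks.
C[4] = C[5] = E9, so P[4] = P[5].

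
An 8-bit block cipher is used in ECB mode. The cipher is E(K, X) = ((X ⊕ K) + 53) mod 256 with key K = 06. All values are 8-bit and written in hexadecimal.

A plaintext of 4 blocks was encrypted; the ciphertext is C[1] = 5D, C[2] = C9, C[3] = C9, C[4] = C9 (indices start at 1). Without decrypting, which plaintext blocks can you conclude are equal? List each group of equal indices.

ECB encrypts each block independently with the same key, so equal ciphertext blocks imply equal plaintext blocks.
C[2] = C[3] = C[4] = C9, so P[2] = P[3] = P[4].

P[2] = P[3] = P[4]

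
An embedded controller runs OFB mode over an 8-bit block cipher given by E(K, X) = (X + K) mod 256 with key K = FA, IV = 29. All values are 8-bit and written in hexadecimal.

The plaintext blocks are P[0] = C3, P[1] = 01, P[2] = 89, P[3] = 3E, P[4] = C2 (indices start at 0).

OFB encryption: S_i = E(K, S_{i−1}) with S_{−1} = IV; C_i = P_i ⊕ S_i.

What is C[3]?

C[3] = 2F

C[0]: S = E(K, 29) = 23; C3 ⊕ 23 = E0.
C[1]: S = E(K, 23) = 1D; 01 ⊕ 1D = 1C.
C[2]: S = E(K, 1D) = 17; 89 ⊕ 17 = 9E.
C[3]: S = E(K, 17) = 11; 3E ⊕ 11 = 2F.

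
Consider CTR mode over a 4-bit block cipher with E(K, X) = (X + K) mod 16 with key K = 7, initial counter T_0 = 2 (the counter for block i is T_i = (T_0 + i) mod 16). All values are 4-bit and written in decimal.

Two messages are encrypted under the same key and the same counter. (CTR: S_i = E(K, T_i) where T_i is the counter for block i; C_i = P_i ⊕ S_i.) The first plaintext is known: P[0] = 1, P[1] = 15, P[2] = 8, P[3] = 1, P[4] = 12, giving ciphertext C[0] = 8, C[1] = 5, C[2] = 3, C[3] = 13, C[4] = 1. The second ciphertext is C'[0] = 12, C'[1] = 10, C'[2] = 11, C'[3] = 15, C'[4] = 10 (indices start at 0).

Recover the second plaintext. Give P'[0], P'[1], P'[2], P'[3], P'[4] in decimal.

In CTR with a reused counter, both messages share the same keystream S_i, so C_i ⊕ C'_i = P_i ⊕ P'_i and thus P'_i = P_i ⊕ C_i ⊕ C'_i.
P'[0]: 1 ⊕ 8 ⊕ 12 = 5.
P'[1]: 15 ⊕ 5 ⊕ 10 = 0.
P'[2]: 8 ⊕ 3 ⊕ 11 = 0.
P'[3]: 1 ⊕ 13 ⊕ 15 = 3.
P'[4]: 12 ⊕ 1 ⊕ 10 = 7.

P'[0] = 5, P'[1] = 0, P'[2] = 0, P'[3] = 3, P'[4] = 7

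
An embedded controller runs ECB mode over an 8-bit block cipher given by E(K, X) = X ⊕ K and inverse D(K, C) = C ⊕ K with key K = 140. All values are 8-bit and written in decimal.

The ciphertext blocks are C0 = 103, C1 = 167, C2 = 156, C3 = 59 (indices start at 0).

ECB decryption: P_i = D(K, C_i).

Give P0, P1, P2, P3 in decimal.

P0 = 235, P1 = 43, P2 = 16, P3 = 183

P0: D(K, 103) = 235.
P1: D(K, 167) = 43.
P2: D(K, 156) = 16.
P3: D(K, 59) = 183.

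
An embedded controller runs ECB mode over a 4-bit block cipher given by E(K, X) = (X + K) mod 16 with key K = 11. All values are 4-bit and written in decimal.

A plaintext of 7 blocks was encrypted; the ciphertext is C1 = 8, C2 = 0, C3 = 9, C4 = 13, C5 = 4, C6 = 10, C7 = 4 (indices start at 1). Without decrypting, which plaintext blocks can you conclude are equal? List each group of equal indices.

P5 = P7

ECB encrypts each block independently with the same key, so equal ciphertext blocks imply equal plaintext blocks.
C5 = C7 = 4, so P5 = P7.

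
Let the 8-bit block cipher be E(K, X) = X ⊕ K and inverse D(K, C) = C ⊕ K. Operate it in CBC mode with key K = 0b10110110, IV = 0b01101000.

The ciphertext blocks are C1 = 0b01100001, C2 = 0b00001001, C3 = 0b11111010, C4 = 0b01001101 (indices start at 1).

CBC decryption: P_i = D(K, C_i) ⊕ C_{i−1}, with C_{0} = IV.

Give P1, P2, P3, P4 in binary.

P1 = 0b10111111, P2 = 0b11011110, P3 = 0b01000101, P4 = 0b00000001

P1: D(K, 0b01100001) = 0b11010111; 0b11010111 ⊕ 0b01101000 = 0b10111111.
P2: D(K, 0b00001001) = 0b10111111; 0b10111111 ⊕ 0b01100001 = 0b11011110.
P3: D(K, 0b11111010) = 0b01001100; 0b01001100 ⊕ 0b00001001 = 0b01000101.
P4: D(K, 0b01001101) = 0b11111011; 0b11111011 ⊕ 0b11111010 = 0b00000001.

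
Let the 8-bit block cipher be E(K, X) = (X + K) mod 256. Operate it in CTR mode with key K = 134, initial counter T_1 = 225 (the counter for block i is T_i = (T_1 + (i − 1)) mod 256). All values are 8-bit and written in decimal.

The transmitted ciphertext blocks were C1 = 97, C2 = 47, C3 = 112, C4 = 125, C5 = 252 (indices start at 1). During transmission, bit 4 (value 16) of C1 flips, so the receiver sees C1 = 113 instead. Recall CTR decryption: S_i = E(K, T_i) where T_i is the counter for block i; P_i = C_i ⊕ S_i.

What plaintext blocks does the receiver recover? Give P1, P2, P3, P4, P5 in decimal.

Only C1 changed, to 113. In CTR, a change in C_i flips the same bit in P_i only; the keystream is unaffected. Decrypting the received ciphertext:
P1: T = 225, S = E(K, T) = 103; 113 ⊕ 103 = 22.
P2: T = 226, S = E(K, T) = 104; 47 ⊕ 104 = 71.
P3: T = 227, S = E(K, T) = 105; 112 ⊕ 105 = 25.
P4: T = 228, S = E(K, T) = 106; 125 ⊕ 106 = 23.
P5: T = 229, S = E(K, T) = 107; 252 ⊕ 107 = 151.
Blocks that differ from the original plaintext: P1.

P1 = 22, P2 = 71, P3 = 25, P4 = 23, P5 = 151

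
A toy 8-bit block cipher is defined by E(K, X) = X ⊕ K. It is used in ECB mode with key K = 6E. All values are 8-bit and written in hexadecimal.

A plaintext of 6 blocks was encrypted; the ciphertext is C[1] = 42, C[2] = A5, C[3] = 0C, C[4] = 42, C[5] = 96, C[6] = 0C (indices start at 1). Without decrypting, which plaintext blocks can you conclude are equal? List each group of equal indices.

ECB encrypts each block independently with the same key, so equal ciphertext blocks imply equal plaintext blocks.
C[1] = C[4] = 42, so P[1] = P[4].
C[3] = C[6] = 0C, so P[3] = P[6].

P[1] = P[4]; P[3] = P[6]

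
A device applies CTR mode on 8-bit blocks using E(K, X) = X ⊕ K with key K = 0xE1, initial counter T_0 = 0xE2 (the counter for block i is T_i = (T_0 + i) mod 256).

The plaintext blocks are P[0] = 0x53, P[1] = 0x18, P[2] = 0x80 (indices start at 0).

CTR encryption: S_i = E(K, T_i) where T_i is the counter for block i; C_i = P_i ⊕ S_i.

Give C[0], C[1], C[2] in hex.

C[0]: T = 0xE2, S = E(K, T) = 0x03; 0x53 ⊕ 0x03 = 0x50.
C[1]: T = 0xE3, S = E(K, T) = 0x02; 0x18 ⊕ 0x02 = 0x1A.
C[2]: T = 0xE4, S = E(K, T) = 0x05; 0x80 ⊕ 0x05 = 0x85.

C[0] = 0x50, C[1] = 0x1A, C[2] = 0x85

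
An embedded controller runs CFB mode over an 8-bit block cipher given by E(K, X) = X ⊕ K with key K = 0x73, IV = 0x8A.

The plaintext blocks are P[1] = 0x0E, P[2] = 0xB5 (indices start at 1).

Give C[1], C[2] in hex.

C[1] = 0xF7, C[2] = 0x31

CFB encryption: C_i = P_i ⊕ E(K, C_{i−1}), with C_{0} = IV.
C[1]: E(K, 0x8A) = 0xF9; 0x0E ⊕ 0xF9 = 0xF7.
C[2]: E(K, 0xF7) = 0x84; 0xB5 ⊕ 0x84 = 0x31.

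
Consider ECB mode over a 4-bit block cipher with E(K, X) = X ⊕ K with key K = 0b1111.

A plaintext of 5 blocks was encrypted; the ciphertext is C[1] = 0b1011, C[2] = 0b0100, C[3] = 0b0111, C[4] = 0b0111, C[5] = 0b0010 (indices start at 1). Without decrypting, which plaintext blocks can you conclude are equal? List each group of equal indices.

ECB encrypts each block independently with the same key, so equal ciphertext blocks imply equal plaintext blocks.
C[3] = C[4] = 0b0111, so P[3] = P[4].

P[3] = P[4]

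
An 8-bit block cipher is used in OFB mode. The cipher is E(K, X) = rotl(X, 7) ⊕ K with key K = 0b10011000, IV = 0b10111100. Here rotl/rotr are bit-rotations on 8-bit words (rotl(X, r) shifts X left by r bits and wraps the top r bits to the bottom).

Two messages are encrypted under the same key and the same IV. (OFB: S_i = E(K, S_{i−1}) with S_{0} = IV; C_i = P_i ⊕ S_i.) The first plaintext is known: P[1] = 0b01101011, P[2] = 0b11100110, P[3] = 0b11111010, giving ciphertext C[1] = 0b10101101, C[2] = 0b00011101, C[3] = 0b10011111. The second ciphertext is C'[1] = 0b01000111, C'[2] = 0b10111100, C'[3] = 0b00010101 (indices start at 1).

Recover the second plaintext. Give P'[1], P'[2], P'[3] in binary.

In OFB with a reused IV, both messages share the same keystream S_i, so C_i ⊕ C'_i = P_i ⊕ P'_i and thus P'_i = P_i ⊕ C_i ⊕ C'_i.
P'[1]: 0b01101011 ⊕ 0b10101101 ⊕ 0b01000111 = 0b10000001.
P'[2]: 0b11100110 ⊕ 0b00011101 ⊕ 0b10111100 = 0b01000111.
P'[3]: 0b11111010 ⊕ 0b10011111 ⊕ 0b00010101 = 0b01110000.

P'[1] = 0b10000001, P'[2] = 0b01000111, P'[3] = 0b01110000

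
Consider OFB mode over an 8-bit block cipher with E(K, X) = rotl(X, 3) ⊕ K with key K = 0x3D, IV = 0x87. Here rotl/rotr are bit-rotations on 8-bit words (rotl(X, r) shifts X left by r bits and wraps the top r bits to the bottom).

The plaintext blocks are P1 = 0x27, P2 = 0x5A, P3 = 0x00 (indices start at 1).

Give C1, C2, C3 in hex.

C1 = 0x26, C2 = 0x6F, C3 = 0x94

OFB encryption: S_i = E(K, S_{i−1}) with S_{0} = IV; C_i = P_i ⊕ S_i.
C1: S = E(K, 0x87) = 0x01; 0x27 ⊕ 0x01 = 0x26.
C2: S = E(K, 0x01) = 0x35; 0x5A ⊕ 0x35 = 0x6F.
C3: S = E(K, 0x35) = 0x94; 0x00 ⊕ 0x94 = 0x94.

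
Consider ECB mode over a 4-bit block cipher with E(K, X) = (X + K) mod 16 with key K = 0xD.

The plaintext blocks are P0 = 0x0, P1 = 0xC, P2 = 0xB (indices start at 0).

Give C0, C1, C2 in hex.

C0 = 0xD, C1 = 0x9, C2 = 0x8

ECB encryption: C_i = E(K, P_i).
C0: E(K, 0x0) = 0xD.
C1: E(K, 0xC) = 0x9.
C2: E(K, 0xB) = 0x8.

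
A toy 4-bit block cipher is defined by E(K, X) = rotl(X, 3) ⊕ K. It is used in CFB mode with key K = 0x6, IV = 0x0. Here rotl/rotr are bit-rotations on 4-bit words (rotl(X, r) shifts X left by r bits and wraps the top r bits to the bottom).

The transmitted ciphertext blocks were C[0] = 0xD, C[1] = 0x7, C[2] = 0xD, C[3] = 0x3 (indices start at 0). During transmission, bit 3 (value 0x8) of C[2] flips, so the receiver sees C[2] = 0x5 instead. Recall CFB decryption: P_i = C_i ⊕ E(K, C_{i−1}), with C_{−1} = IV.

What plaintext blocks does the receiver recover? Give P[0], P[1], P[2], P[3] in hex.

Only C[2] changed, to 0x5. In CFB, a change in C_i flips the same bit in P_i and garbles P_{i+1}. Decrypting the received ciphertext:
P[0]: E(K, 0x0) = 0x6; 0xD ⊕ 0x6 = 0xB.
P[1]: E(K, 0xD) = 0x8; 0x7 ⊕ 0x8 = 0xF.
P[2]: E(K, 0x7) = 0xD; 0x5 ⊕ 0xD = 0x8.
P[3]: E(K, 0x5) = 0xC; 0x3 ⊕ 0xC = 0xF.
Blocks that differ from the original plaintext: P[2], P[3].

P[0] = 0xB, P[1] = 0xF, P[2] = 0x8, P[3] = 0xF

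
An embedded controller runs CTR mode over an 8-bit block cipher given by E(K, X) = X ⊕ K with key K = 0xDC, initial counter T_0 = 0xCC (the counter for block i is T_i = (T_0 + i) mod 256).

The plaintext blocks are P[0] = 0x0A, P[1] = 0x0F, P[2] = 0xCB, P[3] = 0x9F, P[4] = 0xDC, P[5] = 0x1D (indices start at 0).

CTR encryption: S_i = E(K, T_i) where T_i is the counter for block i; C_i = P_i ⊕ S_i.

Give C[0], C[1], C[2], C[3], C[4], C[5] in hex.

C[0]: T = 0xCC, S = E(K, T) = 0x10; 0x0A ⊕ 0x10 = 0x1A.
C[1]: T = 0xCD, S = E(K, T) = 0x11; 0x0F ⊕ 0x11 = 0x1E.
C[2]: T = 0xCE, S = E(K, T) = 0x12; 0xCB ⊕ 0x12 = 0xD9.
C[3]: T = 0xCF, S = E(K, T) = 0x13; 0x9F ⊕ 0x13 = 0x8C.
C[4]: T = 0xD0, S = E(K, T) = 0x0C; 0xDC ⊕ 0x0C = 0xD0.
C[5]: T = 0xD1, S = E(K, T) = 0x0D; 0x1D ⊕ 0x0D = 0x10.

C[0] = 0x1A, C[1] = 0x1E, C[2] = 0xD9, C[3] = 0x8C, C[4] = 0xD0, C[5] = 0x10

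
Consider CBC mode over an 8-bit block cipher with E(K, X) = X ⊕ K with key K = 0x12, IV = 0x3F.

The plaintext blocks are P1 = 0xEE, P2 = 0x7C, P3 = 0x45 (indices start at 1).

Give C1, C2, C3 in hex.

C1 = 0xC3, C2 = 0xAD, C3 = 0xFA

CBC encryption: C_i = E(K, P_i ⊕ C_{i−1}), with C_{0} = IV.
C1: P1 ⊕ 0x3F = 0xD1; E(K, 0xD1) = 0xC3.
C2: P2 ⊕ 0xC3 = 0xBF; E(K, 0xBF) = 0xAD.
C3: P3 ⊕ 0xAD = 0xE8; E(K, 0xE8) = 0xFA.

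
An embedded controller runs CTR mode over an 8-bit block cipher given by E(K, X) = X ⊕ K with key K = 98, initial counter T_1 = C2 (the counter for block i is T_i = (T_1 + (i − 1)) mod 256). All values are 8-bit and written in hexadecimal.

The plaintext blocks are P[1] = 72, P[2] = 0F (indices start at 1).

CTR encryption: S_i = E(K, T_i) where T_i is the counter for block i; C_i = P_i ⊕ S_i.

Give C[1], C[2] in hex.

C[1]: T = C2, S = E(K, T) = 5A; 72 ⊕ 5A = 28.
C[2]: T = C3, S = E(K, T) = 5B; 0F ⊕ 5B = 54.

C[1] = 28, C[2] = 54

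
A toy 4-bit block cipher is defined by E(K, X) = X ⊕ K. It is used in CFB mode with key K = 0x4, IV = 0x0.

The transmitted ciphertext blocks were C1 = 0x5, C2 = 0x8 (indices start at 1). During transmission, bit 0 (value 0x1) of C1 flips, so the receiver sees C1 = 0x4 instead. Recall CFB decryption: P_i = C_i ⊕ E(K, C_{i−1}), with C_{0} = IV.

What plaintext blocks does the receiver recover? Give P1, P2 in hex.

Only C1 changed, to 0x4. In CFB, a change in C_i flips the same bit in P_i and garbles P_{i+1}. Decrypting the received ciphertext:
P1: E(K, 0x0) = 0x4; 0x4 ⊕ 0x4 = 0x0.
P2: E(K, 0x4) = 0x0; 0x8 ⊕ 0x0 = 0x8.
Blocks that differ from the original plaintext: P1, P2.

P1 = 0x0, P2 = 0x8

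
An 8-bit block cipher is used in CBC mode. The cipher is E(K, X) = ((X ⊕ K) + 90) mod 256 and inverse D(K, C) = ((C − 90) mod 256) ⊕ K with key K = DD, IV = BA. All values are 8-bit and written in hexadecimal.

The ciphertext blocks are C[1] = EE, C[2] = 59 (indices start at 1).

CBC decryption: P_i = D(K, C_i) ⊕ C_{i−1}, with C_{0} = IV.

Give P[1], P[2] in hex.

P[1] = 39, P[2] = FA

P[1]: D(K, EE) = 83; 83 ⊕ BA = 39.
P[2]: D(K, 59) = 14; 14 ⊕ EE = FA.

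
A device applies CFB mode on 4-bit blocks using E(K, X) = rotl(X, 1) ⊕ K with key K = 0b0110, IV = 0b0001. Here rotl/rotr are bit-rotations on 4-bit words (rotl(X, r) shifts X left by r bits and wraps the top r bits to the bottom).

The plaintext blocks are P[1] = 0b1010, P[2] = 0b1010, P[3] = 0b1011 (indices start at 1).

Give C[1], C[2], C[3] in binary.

C[1] = 0b1110, C[2] = 0b0001, C[3] = 0b1111

CFB encryption: C_i = P_i ⊕ E(K, C_{i−1}), with C_{0} = IV.
C[1]: E(K, 0b0001) = 0b0100; 0b1010 ⊕ 0b0100 = 0b1110.
C[2]: E(K, 0b1110) = 0b1011; 0b1010 ⊕ 0b1011 = 0b0001.
C[3]: E(K, 0b0001) = 0b0100; 0b1011 ⊕ 0b0100 = 0b1111.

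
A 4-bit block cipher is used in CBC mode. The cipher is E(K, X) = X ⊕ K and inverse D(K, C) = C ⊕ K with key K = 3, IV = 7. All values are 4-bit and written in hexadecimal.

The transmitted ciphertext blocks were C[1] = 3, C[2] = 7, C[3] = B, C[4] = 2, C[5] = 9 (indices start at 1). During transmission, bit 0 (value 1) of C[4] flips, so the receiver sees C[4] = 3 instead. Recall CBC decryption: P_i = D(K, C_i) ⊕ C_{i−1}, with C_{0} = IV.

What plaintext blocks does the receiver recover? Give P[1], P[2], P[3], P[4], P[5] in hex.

P[1] = 7, P[2] = 7, P[3] = F, P[4] = B, P[5] = 9

Only C[4] changed, to 3. In CBC, a change in C_i garbles P_i and flips the same bit in P_{i+1}. Decrypting the received ciphertext:
P[1]: D(K, 3) = 0; 0 ⊕ 7 = 7.
P[2]: D(K, 7) = 4; 4 ⊕ 3 = 7.
P[3]: D(K, B) = 8; 8 ⊕ 7 = F.
P[4]: D(K, 3) = 0; 0 ⊕ B = B.
P[5]: D(K, 9) = A; A ⊕ 3 = 9.
Blocks that differ from the original plaintext: P[4], P[5].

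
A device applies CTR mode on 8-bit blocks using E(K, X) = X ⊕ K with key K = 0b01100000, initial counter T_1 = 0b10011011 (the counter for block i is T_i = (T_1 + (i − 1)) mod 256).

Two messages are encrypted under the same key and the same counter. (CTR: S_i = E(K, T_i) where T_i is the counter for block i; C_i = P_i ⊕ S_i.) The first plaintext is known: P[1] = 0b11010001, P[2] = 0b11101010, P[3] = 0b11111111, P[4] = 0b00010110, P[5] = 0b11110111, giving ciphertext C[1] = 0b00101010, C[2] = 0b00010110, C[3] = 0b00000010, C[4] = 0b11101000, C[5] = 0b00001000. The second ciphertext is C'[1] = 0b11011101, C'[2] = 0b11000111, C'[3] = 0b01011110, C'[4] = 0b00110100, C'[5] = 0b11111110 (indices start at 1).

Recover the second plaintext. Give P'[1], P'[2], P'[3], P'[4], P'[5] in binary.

P'[1] = 0b00100110, P'[2] = 0b00111011, P'[3] = 0b10100011, P'[4] = 0b11001010, P'[5] = 0b00000001

In CTR with a reused counter, both messages share the same keystream S_i, so C_i ⊕ C'_i = P_i ⊕ P'_i and thus P'_i = P_i ⊕ C_i ⊕ C'_i.
P'[1]: 0b11010001 ⊕ 0b00101010 ⊕ 0b11011101 = 0b00100110.
P'[2]: 0b11101010 ⊕ 0b00010110 ⊕ 0b11000111 = 0b00111011.
P'[3]: 0b11111111 ⊕ 0b00000010 ⊕ 0b01011110 = 0b10100011.
P'[4]: 0b00010110 ⊕ 0b11101000 ⊕ 0b00110100 = 0b11001010.
P'[5]: 0b11110111 ⊕ 0b00001000 ⊕ 0b11111110 = 0b00000001.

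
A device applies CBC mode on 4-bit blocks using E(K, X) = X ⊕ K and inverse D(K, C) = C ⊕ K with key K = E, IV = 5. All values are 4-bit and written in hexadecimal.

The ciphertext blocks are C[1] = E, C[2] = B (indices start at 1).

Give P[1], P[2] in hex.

P[1] = 5, P[2] = B

CBC decryption: P_i = D(K, C_i) ⊕ C_{i−1}, with C_{0} = IV.
P[1]: D(K, E) = 0; 0 ⊕ 5 = 5.
P[2]: D(K, B) = 5; 5 ⊕ E = B.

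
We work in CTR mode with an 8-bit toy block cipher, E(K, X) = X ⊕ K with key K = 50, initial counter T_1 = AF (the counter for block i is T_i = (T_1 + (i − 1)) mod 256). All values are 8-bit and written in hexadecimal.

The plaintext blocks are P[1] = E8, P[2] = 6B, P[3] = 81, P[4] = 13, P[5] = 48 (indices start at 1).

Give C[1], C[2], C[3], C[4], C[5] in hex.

C[1] = 17, C[2] = 8B, C[3] = 60, C[4] = F1, C[5] = AB

CTR encryption: S_i = E(K, T_i) where T_i is the counter for block i; C_i = P_i ⊕ S_i.
C[1]: T = AF, S = E(K, T) = FF; E8 ⊕ FF = 17.
C[2]: T = B0, S = E(K, T) = E0; 6B ⊕ E0 = 8B.
C[3]: T = B1, S = E(K, T) = E1; 81 ⊕ E1 = 60.
C[4]: T = B2, S = E(K, T) = E2; 13 ⊕ E2 = F1.
C[5]: T = B3, S = E(K, T) = E3; 48 ⊕ E3 = AB.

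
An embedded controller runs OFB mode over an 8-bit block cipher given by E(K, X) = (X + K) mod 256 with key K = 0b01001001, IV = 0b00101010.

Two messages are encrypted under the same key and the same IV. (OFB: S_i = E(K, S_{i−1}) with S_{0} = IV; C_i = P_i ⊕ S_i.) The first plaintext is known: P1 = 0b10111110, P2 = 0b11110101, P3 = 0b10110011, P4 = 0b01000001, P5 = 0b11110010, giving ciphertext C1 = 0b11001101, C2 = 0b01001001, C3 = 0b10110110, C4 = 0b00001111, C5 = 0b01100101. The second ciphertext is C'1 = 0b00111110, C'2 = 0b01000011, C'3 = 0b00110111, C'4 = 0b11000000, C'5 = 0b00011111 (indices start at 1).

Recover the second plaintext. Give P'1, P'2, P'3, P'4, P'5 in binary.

In OFB with a reused IV, both messages share the same keystream S_i, so C_i ⊕ C'_i = P_i ⊕ P'_i and thus P'_i = P_i ⊕ C_i ⊕ C'_i.
P'1: 0b10111110 ⊕ 0b11001101 ⊕ 0b00111110 = 0b01001101.
P'2: 0b11110101 ⊕ 0b01001001 ⊕ 0b01000011 = 0b11111111.
P'3: 0b10110011 ⊕ 0b10110110 ⊕ 0b00110111 = 0b00110010.
P'4: 0b01000001 ⊕ 0b00001111 ⊕ 0b11000000 = 0b10001110.
P'5: 0b11110010 ⊕ 0b01100101 ⊕ 0b00011111 = 0b10001000.

P'1 = 0b01001101, P'2 = 0b11111111, P'3 = 0b00110010, P'4 = 0b10001110, P'5 = 0b10001000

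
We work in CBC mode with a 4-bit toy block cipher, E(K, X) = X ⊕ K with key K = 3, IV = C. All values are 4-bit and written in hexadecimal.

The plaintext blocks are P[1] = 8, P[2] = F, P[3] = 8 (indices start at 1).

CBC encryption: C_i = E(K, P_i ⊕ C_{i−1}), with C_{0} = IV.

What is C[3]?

C[1]: P[1] ⊕ C = 4; E(K, 4) = 7.
C[2]: P[2] ⊕ 7 = 8; E(K, 8) = B.
C[3]: P[3] ⊕ B = 3; E(K, 3) = 0.

C[3] = 0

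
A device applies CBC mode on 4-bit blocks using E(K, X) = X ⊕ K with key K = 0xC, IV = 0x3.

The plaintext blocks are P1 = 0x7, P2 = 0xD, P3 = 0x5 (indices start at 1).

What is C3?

C3 = 0x0

CBC encryption: C_i = E(K, P_i ⊕ C_{i−1}), with C_{0} = IV.
C1: P1 ⊕ 0x3 = 0x4; E(K, 0x4) = 0x8.
C2: P2 ⊕ 0x8 = 0x5; E(K, 0x5) = 0x9.
C3: P3 ⊕ 0x9 = 0xC; E(K, 0xC) = 0x0.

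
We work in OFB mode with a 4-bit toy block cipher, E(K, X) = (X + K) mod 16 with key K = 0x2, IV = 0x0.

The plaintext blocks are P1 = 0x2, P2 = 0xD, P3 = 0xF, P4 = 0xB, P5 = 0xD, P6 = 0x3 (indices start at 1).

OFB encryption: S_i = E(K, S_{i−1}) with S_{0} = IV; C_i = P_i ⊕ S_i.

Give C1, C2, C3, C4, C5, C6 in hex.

C1 = 0x0, C2 = 0x9, C3 = 0x9, C4 = 0x3, C5 = 0x7, C6 = 0xF

C1: S = E(K, 0x0) = 0x2; 0x2 ⊕ 0x2 = 0x0.
C2: S = E(K, 0x2) = 0x4; 0xD ⊕ 0x4 = 0x9.
C3: S = E(K, 0x4) = 0x6; 0xF ⊕ 0x6 = 0x9.
C4: S = E(K, 0x6) = 0x8; 0xB ⊕ 0x8 = 0x3.
C5: S = E(K, 0x8) = 0xA; 0xD ⊕ 0xA = 0x7.
C6: S = E(K, 0xA) = 0xC; 0x3 ⊕ 0xC = 0xF.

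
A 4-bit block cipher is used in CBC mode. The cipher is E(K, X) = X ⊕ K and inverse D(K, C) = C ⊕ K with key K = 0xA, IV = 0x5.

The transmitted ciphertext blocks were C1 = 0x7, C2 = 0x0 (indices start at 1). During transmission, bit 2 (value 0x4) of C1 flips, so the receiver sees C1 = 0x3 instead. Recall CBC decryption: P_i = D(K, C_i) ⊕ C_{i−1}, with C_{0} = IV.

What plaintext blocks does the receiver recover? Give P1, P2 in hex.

Only C1 changed, to 0x3. In CBC, a change in C_i garbles P_i and flips the same bit in P_{i+1}. Decrypting the received ciphertext:
P1: D(K, 0x3) = 0x9; 0x9 ⊕ 0x5 = 0xC.
P2: D(K, 0x0) = 0xA; 0xA ⊕ 0x3 = 0x9.
Blocks that differ from the original plaintext: P1, P2.

P1 = 0xC, P2 = 0x9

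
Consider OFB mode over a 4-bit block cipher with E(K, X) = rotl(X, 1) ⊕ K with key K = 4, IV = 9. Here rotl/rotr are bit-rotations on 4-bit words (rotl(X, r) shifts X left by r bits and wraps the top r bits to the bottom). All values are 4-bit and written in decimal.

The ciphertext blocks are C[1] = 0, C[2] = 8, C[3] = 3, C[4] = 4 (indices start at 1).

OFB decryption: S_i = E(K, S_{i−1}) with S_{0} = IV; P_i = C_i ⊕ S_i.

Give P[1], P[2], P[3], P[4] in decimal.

P[1]: S = E(K, 9) = 7; 0 ⊕ 7 = 7.
P[2]: S = E(K, 7) = 10; 8 ⊕ 10 = 2.
P[3]: S = E(K, 10) = 1; 3 ⊕ 1 = 2.
P[4]: S = E(K, 1) = 6; 4 ⊕ 6 = 2.

P[1] = 7, P[2] = 2, P[3] = 2, P[4] = 2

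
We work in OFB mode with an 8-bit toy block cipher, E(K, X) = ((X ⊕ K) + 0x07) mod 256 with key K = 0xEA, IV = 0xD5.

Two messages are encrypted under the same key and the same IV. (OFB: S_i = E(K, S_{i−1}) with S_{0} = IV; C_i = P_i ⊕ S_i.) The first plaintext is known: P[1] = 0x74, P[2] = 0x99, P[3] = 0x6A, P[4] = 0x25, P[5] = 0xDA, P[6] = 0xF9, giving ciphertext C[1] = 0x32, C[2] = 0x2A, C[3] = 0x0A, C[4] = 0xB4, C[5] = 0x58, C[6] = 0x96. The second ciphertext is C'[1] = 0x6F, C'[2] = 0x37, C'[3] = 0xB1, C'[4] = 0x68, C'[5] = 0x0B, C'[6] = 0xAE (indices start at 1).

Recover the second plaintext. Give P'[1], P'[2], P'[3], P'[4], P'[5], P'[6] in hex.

In OFB with a reused IV, both messages share the same keystream S_i, so C_i ⊕ C'_i = P_i ⊕ P'_i and thus P'_i = P_i ⊕ C_i ⊕ C'_i.
P'[1]: 0x74 ⊕ 0x32 ⊕ 0x6F = 0x29.
P'[2]: 0x99 ⊕ 0x2A ⊕ 0x37 = 0x84.
P'[3]: 0x6A ⊕ 0x0A ⊕ 0xB1 = 0xD1.
P'[4]: 0x25 ⊕ 0xB4 ⊕ 0x68 = 0xF9.
P'[5]: 0xDA ⊕ 0x58 ⊕ 0x0B = 0x89.
P'[6]: 0xF9 ⊕ 0x96 ⊕ 0xAE = 0xC1.

P'[1] = 0x29, P'[2] = 0x84, P'[3] = 0xD1, P'[4] = 0xF9, P'[5] = 0x89, P'[6] = 0xC1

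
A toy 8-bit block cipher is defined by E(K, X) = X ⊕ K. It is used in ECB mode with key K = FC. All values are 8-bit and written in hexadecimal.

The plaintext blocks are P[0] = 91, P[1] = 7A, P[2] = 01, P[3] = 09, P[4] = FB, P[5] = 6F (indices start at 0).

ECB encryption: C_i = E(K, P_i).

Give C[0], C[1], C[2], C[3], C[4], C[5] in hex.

C[0] = 6D, C[1] = 86, C[2] = FD, C[3] = F5, C[4] = 07, C[5] = 93

C[0]: E(K, 91) = 6D.
C[1]: E(K, 7A) = 86.
C[2]: E(K, 01) = FD.
C[3]: E(K, 09) = F5.
C[4]: E(K, FB) = 07.
C[5]: E(K, 6F) = 93.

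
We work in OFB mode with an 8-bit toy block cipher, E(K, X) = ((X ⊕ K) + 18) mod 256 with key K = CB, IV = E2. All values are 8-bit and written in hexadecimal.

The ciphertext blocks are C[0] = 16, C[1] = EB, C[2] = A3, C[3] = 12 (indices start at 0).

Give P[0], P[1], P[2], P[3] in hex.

P[0] = 57, P[1] = 49, P[2] = 22, P[3] = 70

OFB decryption: S_i = E(K, S_{i−1}) with S_{−1} = IV; P_i = C_i ⊕ S_i.
P[0]: S = E(K, E2) = 41; 16 ⊕ 41 = 57.
P[1]: S = E(K, 41) = A2; EB ⊕ A2 = 49.
P[2]: S = E(K, A2) = 81; A3 ⊕ 81 = 22.
P[3]: S = E(K, 81) = 62; 12 ⊕ 62 = 70.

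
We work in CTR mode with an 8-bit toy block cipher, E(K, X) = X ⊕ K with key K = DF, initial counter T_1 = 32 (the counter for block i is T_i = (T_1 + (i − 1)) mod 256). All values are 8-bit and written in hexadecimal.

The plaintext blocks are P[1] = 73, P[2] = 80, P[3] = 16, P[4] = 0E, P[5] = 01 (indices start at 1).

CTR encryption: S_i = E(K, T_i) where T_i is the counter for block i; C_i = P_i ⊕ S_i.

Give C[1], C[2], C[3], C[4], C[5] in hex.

C[1] = 9E, C[2] = 6C, C[3] = FD, C[4] = E4, C[5] = E8

C[1]: T = 32, S = E(K, T) = ED; 73 ⊕ ED = 9E.
C[2]: T = 33, S = E(K, T) = EC; 80 ⊕ EC = 6C.
C[3]: T = 34, S = E(K, T) = EB; 16 ⊕ EB = FD.
C[4]: T = 35, S = E(K, T) = EA; 0E ⊕ EA = E4.
C[5]: T = 36, S = E(K, T) = E9; 01 ⊕ E9 = E8.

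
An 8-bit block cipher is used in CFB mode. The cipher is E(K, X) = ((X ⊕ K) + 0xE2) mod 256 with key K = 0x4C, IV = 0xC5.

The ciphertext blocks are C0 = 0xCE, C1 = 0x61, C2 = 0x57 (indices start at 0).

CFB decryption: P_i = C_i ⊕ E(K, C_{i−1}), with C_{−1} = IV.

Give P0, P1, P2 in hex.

P0: E(K, 0xC5) = 0x6B; 0xCE ⊕ 0x6B = 0xA5.
P1: E(K, 0xCE) = 0x64; 0x61 ⊕ 0x64 = 0x05.
P2: E(K, 0x61) = 0x0F; 0x57 ⊕ 0x0F = 0x58.

P0 = 0xA5, P1 = 0x05, P2 = 0x58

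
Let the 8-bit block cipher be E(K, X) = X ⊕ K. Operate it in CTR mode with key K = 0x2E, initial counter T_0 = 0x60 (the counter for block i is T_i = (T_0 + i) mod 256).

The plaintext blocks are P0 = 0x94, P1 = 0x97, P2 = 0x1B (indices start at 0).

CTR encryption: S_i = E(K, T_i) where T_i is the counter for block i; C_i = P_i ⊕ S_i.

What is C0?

C0: T = 0x60, S = E(K, T) = 0x4E; 0x94 ⊕ 0x4E = 0xDA.

C0 = 0xDA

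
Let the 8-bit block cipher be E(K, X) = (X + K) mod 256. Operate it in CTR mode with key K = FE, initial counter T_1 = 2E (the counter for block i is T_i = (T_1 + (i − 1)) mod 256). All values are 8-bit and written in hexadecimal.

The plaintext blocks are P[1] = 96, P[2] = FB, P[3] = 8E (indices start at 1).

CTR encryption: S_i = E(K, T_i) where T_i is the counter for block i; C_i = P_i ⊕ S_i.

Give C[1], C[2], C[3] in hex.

C[1]: T = 2E, S = E(K, T) = 2C; 96 ⊕ 2C = BA.
C[2]: T = 2F, S = E(K, T) = 2D; FB ⊕ 2D = D6.
C[3]: T = 30, S = E(K, T) = 2E; 8E ⊕ 2E = A0.

C[1] = BA, C[2] = D6, C[3] = A0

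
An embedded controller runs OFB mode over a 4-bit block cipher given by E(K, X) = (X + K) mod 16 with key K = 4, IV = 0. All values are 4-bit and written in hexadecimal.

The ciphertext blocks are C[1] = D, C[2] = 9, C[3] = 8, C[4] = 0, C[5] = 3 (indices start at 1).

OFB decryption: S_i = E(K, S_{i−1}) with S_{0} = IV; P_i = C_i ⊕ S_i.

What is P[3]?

P[3] = 4

P[1]: S = E(K, 0) = 4; D ⊕ 4 = 9.
P[2]: S = E(K, 4) = 8; 9 ⊕ 8 = 1.
P[3]: S = E(K, 8) = C; 8 ⊕ C = 4.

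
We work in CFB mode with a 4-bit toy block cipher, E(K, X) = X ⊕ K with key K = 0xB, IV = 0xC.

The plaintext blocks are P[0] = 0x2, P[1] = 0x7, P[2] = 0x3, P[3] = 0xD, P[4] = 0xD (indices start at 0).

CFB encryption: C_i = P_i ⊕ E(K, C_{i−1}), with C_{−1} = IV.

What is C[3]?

C[3] = 0x7

C[0]: E(K, 0xC) = 0x7; 0x2 ⊕ 0x7 = 0x5.
C[1]: E(K, 0x5) = 0xE; 0x7 ⊕ 0xE = 0x9.
C[2]: E(K, 0x9) = 0x2; 0x3 ⊕ 0x2 = 0x1.
C[3]: E(K, 0x1) = 0xA; 0xD ⊕ 0xA = 0x7.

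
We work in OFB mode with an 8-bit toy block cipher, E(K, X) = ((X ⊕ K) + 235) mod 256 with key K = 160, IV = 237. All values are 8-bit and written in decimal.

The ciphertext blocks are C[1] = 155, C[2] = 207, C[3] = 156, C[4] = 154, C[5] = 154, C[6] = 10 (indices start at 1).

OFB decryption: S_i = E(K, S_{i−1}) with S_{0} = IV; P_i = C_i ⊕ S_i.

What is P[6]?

P[6] = 101

P[1]: S = E(K, 237) = 56; 155 ⊕ 56 = 163.
P[2]: S = E(K, 56) = 131; 207 ⊕ 131 = 76.
P[3]: S = E(K, 131) = 14; 156 ⊕ 14 = 146.
P[4]: S = E(K, 14) = 153; 154 ⊕ 153 = 3.
P[5]: S = E(K, 153) = 36; 154 ⊕ 36 = 190.
P[6]: S = E(K, 36) = 111; 10 ⊕ 111 = 101.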